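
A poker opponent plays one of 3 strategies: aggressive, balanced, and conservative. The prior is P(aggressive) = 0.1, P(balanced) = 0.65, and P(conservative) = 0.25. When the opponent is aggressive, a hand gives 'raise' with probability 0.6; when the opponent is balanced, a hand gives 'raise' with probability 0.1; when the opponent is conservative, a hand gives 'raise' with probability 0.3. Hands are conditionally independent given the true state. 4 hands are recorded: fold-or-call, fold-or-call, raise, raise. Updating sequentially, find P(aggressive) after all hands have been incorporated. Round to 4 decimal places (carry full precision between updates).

0.2612

After 'fold-or-call': normaliser = 0.4·0.1000 + 0.9·0.6500 + 0.7·0.2500; P(aggressive) ≈ 0.0500, P(balanced) ≈ 0.7312, P(conservative) ≈ 0.2188
After 'fold-or-call': normaliser = 0.4·0.0500 + 0.9·0.7312 + 0.7·0.2188; P(aggressive) ≈ 0.0241, P(balanced) ≈ 0.7917, P(conservative) ≈ 0.1842
After 'raise': normaliser = 0.6·0.0241 + 0.1·0.7917 + 0.3·0.1842; P(aggressive) ≈ 0.0970, P(balanced) ≈ 0.5318, P(conservative) ≈ 0.3712
After 'raise': normaliser = 0.6·0.0970 + 0.1·0.5318 + 0.3·0.3712; P(aggressive) ≈ 0.2612, P(balanced) ≈ 0.2388, P(conservative) ≈ 0.5000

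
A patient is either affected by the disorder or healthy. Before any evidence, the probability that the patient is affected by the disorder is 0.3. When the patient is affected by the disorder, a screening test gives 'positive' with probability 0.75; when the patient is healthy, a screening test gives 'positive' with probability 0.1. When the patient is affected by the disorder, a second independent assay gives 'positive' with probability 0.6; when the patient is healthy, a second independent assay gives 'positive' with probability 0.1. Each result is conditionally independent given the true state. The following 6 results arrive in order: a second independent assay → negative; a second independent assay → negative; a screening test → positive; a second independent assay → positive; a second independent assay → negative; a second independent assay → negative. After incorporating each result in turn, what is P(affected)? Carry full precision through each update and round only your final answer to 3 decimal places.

0.429

After a second independent assay='negative': P(affected) = 0.4·0.3000 / (0.4·0.3000 + 0.9·0.7000) ≈ 0.1600
After a second independent assay='negative': P(affected) = 0.4·0.1600 / (0.4·0.1600 + 0.9·0.8400) ≈ 0.0780
After a screening test='positive': P(affected) = 0.75·0.0780 / (0.75·0.0780 + 0.1·0.9220) ≈ 0.3883
After a second independent assay='positive': P(affected) = 0.6·0.3883 / (0.6·0.3883 + 0.1·0.6117) ≈ 0.7921
After a second independent assay='negative': P(affected) = 0.4·0.7921 / (0.4·0.7921 + 0.9·0.2079) ≈ 0.6287
After a second independent assay='negative': P(affected) = 0.4·0.6287 / (0.4·0.6287 + 0.9·0.3713) ≈ 0.4294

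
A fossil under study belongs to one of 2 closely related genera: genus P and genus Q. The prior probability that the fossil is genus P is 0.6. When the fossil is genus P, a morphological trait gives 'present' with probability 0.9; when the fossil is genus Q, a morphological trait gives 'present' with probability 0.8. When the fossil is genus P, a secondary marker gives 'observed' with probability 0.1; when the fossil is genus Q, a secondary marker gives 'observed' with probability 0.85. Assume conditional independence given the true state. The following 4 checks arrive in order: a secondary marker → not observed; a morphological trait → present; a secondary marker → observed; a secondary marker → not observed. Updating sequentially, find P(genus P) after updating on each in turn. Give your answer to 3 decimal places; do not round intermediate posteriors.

0.877

After a secondary marker='not observed': P(genus P) = 0.9·0.6000 / (0.9·0.6000 + 0.15·0.4000) ≈ 0.9000
After a morphological trait='present': P(genus P) = 0.9·0.9000 / (0.9·0.9000 + 0.8·0.1000) ≈ 0.9101
After a secondary marker='observed': P(genus P) = 0.1·0.9101 / (0.1·0.9101 + 0.85·0.0899) ≈ 0.5436
After a secondary marker='not observed': P(genus P) = 0.9·0.5436 / (0.9·0.5436 + 0.15·0.4564) ≈ 0.8773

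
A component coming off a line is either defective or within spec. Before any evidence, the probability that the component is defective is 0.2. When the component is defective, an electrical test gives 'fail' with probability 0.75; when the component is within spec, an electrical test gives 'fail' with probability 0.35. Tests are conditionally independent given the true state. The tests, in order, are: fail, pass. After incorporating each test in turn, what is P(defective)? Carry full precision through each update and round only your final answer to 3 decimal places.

After 'fail': P(defective) = 0.75·0.2000 / (0.75·0.2000 + 0.35·0.8000) ≈ 0.3488
After 'pass': P(defective) = 0.25·0.3488 / (0.25·0.3488 + 0.65·0.6512) ≈ 0.1708

0.171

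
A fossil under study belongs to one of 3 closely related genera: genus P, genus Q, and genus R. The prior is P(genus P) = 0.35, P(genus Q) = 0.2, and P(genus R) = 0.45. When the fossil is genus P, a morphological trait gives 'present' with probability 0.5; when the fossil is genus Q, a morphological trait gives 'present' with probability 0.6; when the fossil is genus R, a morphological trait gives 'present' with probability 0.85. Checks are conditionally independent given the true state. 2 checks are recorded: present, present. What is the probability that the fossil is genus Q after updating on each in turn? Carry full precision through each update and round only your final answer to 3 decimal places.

Apply Bayes' rule sequentially, carrying P(genus Q) forward.
After 'present': normaliser = 0.5·0.3500 + 0.6·0.2000 + 0.85·0.4500; P(genus P) ≈ 0.2583, P(genus Q) ≈ 0.1771, P(genus R) ≈ 0.5646
After 'present': normaliser = 0.5·0.2583 + 0.6·0.1771 + 0.85·0.5646; P(genus P) ≈ 0.1806, P(genus Q) ≈ 0.1486, P(genus R) ≈ 0.6709

0.149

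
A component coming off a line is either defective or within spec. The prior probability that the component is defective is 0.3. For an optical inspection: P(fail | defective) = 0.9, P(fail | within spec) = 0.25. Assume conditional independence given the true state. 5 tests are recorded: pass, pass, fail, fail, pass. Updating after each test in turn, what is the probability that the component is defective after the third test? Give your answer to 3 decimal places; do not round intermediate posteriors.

After 'pass': P(defective) = 0.1·0.3000 / (0.1·0.3000 + 0.75·0.7000) ≈ 0.0541
After 'pass': P(defective) = 0.1·0.0541 / (0.1·0.0541 + 0.75·0.9459) ≈ 0.0076
After 'fail': P(defective) = 0.9·0.0076 / (0.9·0.0076 + 0.25·0.9924) ≈ 0.0267

0.027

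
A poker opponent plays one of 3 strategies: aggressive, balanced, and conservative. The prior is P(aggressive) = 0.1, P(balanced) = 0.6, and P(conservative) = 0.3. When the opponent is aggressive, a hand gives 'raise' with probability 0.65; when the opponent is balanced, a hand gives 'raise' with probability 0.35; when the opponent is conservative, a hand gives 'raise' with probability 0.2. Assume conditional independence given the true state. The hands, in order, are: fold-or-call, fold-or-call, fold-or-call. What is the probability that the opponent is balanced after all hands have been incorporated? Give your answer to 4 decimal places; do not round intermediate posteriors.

0.5107

After 'fold-or-call': normaliser = 0.35·0.1000 + 0.65·0.6000 + 0.8·0.3000; P(aggressive) ≈ 0.0526, P(balanced) ≈ 0.5865, P(conservative) ≈ 0.3609
After 'fold-or-call': normaliser = 0.35·0.0526 + 0.65·0.5865 + 0.8·0.3609; P(aggressive) ≈ 0.0268, P(balanced) ≈ 0.5538, P(conservative) ≈ 0.4194
After 'fold-or-call': normaliser = 0.35·0.0268 + 0.65·0.5538 + 0.8·0.4194; P(aggressive) ≈ 0.0133, P(balanced) ≈ 0.5107, P(conservative) ≈ 0.4760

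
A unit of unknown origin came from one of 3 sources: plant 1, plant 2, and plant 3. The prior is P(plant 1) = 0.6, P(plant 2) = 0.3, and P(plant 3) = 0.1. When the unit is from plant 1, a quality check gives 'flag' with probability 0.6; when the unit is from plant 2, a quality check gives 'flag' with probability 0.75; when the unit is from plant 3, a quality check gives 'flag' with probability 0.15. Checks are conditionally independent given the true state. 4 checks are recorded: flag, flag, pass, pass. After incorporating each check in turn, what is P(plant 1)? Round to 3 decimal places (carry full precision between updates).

0.740

Each posterior becomes the prior for the next update.
After 'flag': normaliser = 0.6·0.6000 + 0.75·0.3000 + 0.15·0.1000; P(plant 1) ≈ 0.6000, P(plant 2) ≈ 0.3750, P(plant 3) ≈ 0.0250
After 'flag': normaliser = 0.6·0.6000 + 0.75·0.3750 + 0.15·0.0250; P(plant 1) ≈ 0.5581, P(plant 2) ≈ 0.4360, P(plant 3) ≈ 0.0058
After 'pass': normaliser = 0.4·0.5581 + 0.25·0.4360 + 0.85·0.0058; P(plant 1) ≈ 0.6621, P(plant 2) ≈ 0.3233, P(plant 3) ≈ 0.0147
After 'pass': normaliser = 0.4·0.6621 + 0.25·0.3233 + 0.85·0.0147; P(plant 1) ≈ 0.7395, P(plant 2) ≈ 0.2257, P(plant 3) ≈ 0.0348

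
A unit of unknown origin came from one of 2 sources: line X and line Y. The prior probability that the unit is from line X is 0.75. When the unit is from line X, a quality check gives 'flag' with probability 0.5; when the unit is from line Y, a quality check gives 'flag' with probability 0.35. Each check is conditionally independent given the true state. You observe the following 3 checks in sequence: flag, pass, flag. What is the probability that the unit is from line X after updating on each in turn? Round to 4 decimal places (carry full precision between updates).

0.8249

After 'flag': P(line X) = 0.5·0.7500 / (0.5·0.7500 + 0.35·0.2500) ≈ 0.8108
After 'pass': P(line X) = 0.5·0.8108 / (0.5·0.8108 + 0.65·0.1892) ≈ 0.7673
After 'flag': P(line X) = 0.5·0.7673 / (0.5·0.7673 + 0.35·0.2327) ≈ 0.8249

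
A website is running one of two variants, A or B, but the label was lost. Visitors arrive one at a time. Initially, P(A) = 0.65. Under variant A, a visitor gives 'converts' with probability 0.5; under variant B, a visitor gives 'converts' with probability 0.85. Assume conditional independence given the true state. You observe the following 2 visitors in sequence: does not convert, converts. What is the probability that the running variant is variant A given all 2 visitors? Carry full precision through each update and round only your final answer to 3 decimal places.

Each posterior becomes the prior for the next update.
After 'does not convert': P(A) = 0.5·0.6500 / (0.5·0.6500 + 0.15·0.3500) ≈ 0.8609
After 'converts': P(A) = 0.5·0.8609 / (0.5·0.8609 + 0.85·0.1391) ≈ 0.7846

0.785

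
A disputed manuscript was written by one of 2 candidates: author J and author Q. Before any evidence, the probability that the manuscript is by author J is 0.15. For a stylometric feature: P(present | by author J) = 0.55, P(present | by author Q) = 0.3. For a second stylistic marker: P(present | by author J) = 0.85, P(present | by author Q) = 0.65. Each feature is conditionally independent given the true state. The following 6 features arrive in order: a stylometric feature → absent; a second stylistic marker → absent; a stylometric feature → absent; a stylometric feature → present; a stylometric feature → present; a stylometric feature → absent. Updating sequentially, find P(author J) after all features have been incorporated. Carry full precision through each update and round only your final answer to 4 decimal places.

Each posterior becomes the prior for the next update.
After a stylometric feature='absent': P(author J) = 0.45·0.1500 / (0.45·0.1500 + 0.7·0.8500) ≈ 0.1019
After a second stylistic marker='absent': P(author J) = 0.15·0.1019 / (0.15·0.1019 + 0.35·0.8981) ≈ 0.0464
After a stylometric feature='absent': P(author J) = 0.45·0.0464 / (0.45·0.0464 + 0.7·0.9536) ≈ 0.0303
After a stylometric feature='present': P(author J) = 0.55·0.0303 / (0.55·0.0303 + 0.3·0.9697) ≈ 0.0542
After a stylometric feature='present': P(author J) = 0.55·0.0542 / (0.55·0.0542 + 0.3·0.9458) ≈ 0.0951
After a stylometric feature='absent': P(author J) = 0.45·0.0951 / (0.45·0.0951 + 0.7·0.9049) ≈ 0.0633

0.0633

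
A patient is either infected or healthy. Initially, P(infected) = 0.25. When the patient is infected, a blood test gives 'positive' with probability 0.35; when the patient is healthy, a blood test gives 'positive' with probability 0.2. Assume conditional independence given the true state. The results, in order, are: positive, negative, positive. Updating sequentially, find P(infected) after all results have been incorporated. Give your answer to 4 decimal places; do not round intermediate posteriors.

0.4534

Apply Bayes' rule sequentially, carrying P(infected) forward.
After 'positive': P(infected) = 0.35·0.2500 / (0.35·0.2500 + 0.2·0.7500) ≈ 0.3684
After 'negative': P(infected) = 0.65·0.3684 / (0.65·0.3684 + 0.8·0.6316) ≈ 0.3216
After 'positive': P(infected) = 0.35·0.3216 / (0.35·0.3216 + 0.2·0.6784) ≈ 0.4534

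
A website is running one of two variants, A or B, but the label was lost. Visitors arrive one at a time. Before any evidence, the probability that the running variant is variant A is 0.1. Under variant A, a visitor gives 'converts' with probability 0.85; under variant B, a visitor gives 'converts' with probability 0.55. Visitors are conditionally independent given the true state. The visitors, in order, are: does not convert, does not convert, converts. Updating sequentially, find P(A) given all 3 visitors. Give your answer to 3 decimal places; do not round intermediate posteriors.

After 'does not convert': P(A) = 0.15·0.1000 / (0.15·0.1000 + 0.45·0.9000) ≈ 0.0357
After 'does not convert': P(A) = 0.15·0.0357 / (0.15·0.0357 + 0.45·0.9643) ≈ 0.0122
After 'converts': P(A) = 0.85·0.0122 / (0.85·0.0122 + 0.55·0.9878) ≈ 0.0187

0.019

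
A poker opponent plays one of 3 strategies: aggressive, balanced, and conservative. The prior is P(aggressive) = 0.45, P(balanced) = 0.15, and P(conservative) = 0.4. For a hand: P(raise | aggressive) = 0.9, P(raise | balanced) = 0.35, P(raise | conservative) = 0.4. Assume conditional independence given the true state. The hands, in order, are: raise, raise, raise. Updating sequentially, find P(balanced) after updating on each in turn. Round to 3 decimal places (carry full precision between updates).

0.018

After 'raise': normaliser = 0.9·0.4500 + 0.35·0.1500 + 0.4·0.4000; P(aggressive) ≈ 0.6559, P(balanced) ≈ 0.0850, P(conservative) ≈ 0.2591
After 'raise': normaliser = 0.9·0.6559 + 0.35·0.0850 + 0.4·0.2591; P(aggressive) ≈ 0.8157, P(balanced) ≈ 0.0411, P(conservative) ≈ 0.1432
After 'raise': normaliser = 0.9·0.8157 + 0.35·0.0411 + 0.4·0.1432; P(aggressive) ≈ 0.9110, P(balanced) ≈ 0.0179, P(conservative) ≈ 0.0711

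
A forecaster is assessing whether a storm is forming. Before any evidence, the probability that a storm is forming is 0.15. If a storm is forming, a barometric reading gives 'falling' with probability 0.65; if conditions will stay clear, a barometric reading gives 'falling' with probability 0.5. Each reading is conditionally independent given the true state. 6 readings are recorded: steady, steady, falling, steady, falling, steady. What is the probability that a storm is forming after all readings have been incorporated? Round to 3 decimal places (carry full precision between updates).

0.067

After 'steady': P(storm) = 0.35·0.1500 / (0.35·0.1500 + 0.5·0.8500) ≈ 0.1099
After 'steady': P(storm) = 0.35·0.1099 / (0.35·0.1099 + 0.5·0.8901) ≈ 0.0796
After 'falling': P(storm) = 0.65·0.0796 / (0.65·0.0796 + 0.5·0.9204) ≈ 0.1011
After 'steady': P(storm) = 0.35·0.1011 / (0.35·0.1011 + 0.5·0.8989) ≈ 0.0729
After 'falling': P(storm) = 0.65·0.0729 / (0.65·0.0729 + 0.5·0.9271) ≈ 0.0928
After 'steady': P(storm) = 0.35·0.0928 / (0.35·0.0928 + 0.5·0.9072) ≈ 0.0668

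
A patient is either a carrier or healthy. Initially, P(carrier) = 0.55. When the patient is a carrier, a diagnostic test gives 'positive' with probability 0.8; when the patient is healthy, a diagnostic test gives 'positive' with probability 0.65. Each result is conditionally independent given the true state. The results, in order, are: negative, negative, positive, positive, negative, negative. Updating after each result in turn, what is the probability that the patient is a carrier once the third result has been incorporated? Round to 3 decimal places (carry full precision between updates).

After 'negative': P(carrier) = 0.2·0.5500 / (0.2·0.5500 + 0.35·0.4500) ≈ 0.4112
After 'negative': P(carrier) = 0.2·0.4112 / (0.2·0.4112 + 0.35·0.5888) ≈ 0.2853
After 'positive': P(carrier) = 0.8·0.2853 / (0.8·0.2853 + 0.65·0.7147) ≈ 0.3294

0.329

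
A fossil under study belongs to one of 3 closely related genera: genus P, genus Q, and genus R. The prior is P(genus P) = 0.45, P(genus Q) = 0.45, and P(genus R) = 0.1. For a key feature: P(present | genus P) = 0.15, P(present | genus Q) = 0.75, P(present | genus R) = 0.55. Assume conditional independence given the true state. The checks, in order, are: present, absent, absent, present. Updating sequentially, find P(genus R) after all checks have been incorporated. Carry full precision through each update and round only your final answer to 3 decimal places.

0.209

Apply Bayes' rule sequentially, carrying P(genus R) forward.
After 'present': normaliser = 0.15·0.4500 + 0.75·0.4500 + 0.55·0.1000; P(genus P) ≈ 0.1467, P(genus Q) ≈ 0.7337, P(genus R) ≈ 0.1196
After 'absent': normaliser = 0.85·0.1467 + 0.25·0.7337 + 0.45·0.1196; P(genus P) ≈ 0.3446, P(genus Q) ≈ 0.5068, P(genus R) ≈ 0.1486
After 'absent': normaliser = 0.85·0.3446 + 0.25·0.5068 + 0.45·0.1486; P(genus P) ≈ 0.6021, P(genus Q) ≈ 0.2604, P(genus R) ≈ 0.1375
After 'present': normaliser = 0.15·0.6021 + 0.75·0.2604 + 0.55·0.1375; P(genus P) ≈ 0.2500, P(genus Q) ≈ 0.5407, P(genus R) ≈ 0.2093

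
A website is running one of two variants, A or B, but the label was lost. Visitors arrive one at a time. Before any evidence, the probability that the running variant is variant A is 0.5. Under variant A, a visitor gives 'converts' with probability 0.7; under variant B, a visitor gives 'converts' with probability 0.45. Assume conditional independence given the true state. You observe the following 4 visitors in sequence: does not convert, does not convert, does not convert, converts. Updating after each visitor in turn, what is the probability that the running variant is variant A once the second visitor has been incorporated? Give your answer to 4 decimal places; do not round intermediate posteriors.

0.2293

After 'does not convert': P(A) = 0.3·0.5000 / (0.3·0.5000 + 0.55·0.5000) ≈ 0.3529
After 'does not convert': P(A) = 0.3·0.3529 / (0.3·0.3529 + 0.55·0.6471) ≈ 0.2293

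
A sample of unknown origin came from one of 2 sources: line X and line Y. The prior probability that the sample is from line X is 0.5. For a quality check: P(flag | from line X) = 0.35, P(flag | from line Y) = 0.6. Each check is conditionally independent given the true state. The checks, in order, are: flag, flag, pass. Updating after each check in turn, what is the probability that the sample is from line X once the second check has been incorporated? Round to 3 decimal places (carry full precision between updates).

After 'flag': P(line X) = 0.35·0.5000 / (0.35·0.5000 + 0.6·0.5000) ≈ 0.3684
After 'flag': P(line X) = 0.35·0.3684 / (0.35·0.3684 + 0.6·0.6316) ≈ 0.2539

0.254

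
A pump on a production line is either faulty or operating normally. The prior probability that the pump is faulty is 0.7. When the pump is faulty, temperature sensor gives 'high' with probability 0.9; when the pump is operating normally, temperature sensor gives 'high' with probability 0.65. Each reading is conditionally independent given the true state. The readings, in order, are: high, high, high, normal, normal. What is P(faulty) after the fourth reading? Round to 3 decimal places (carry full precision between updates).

0.639

After 'high': P(faulty) = 0.9·0.7000 / (0.9·0.7000 + 0.65·0.3000) ≈ 0.7636
After 'high': P(faulty) = 0.9·0.7636 / (0.9·0.7636 + 0.65·0.2364) ≈ 0.8173
After 'high': P(faulty) = 0.9·0.8173 / (0.9·0.8173 + 0.65·0.1827) ≈ 0.8610
After 'normal': P(faulty) = 0.1·0.8610 / (0.1·0.8610 + 0.35·0.1390) ≈ 0.6389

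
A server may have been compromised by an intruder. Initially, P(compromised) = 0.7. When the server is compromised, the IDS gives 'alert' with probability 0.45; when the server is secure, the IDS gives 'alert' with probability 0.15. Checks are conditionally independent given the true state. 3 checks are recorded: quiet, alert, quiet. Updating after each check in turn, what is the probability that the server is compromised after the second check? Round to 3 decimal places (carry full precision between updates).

0.819

After 'quiet': P(compromised) = 0.55·0.7000 / (0.55·0.7000 + 0.85·0.3000) ≈ 0.6016
After 'alert': P(compromised) = 0.45·0.6016 / (0.45·0.6016 + 0.15·0.3984) ≈ 0.8191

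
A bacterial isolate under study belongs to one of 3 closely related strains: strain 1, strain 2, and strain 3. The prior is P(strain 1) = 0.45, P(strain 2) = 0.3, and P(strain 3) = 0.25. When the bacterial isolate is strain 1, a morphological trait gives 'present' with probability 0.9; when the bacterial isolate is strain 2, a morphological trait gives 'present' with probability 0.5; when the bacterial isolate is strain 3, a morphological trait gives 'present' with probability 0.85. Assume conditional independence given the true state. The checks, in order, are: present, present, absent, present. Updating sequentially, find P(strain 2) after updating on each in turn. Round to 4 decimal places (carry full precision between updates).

After 'present': normaliser = 0.9·0.4500 + 0.5·0.3000 + 0.85·0.2500; P(strain 1) ≈ 0.5277, P(strain 2) ≈ 0.1954, P(strain 3) ≈ 0.2769
After 'present': normaliser = 0.9·0.5277 + 0.5·0.1954 + 0.85·0.2769; P(strain 1) ≈ 0.5878, P(strain 2) ≈ 0.1209, P(strain 3) ≈ 0.2913
After 'absent': normaliser = 0.1·0.5878 + 0.5·0.1209 + 0.15·0.2913; P(strain 1) ≈ 0.3607, P(strain 2) ≈ 0.3711, P(strain 3) ≈ 0.2681
After 'present': normaliser = 0.9·0.3607 + 0.5·0.3711 + 0.85·0.2681; P(strain 1) ≈ 0.4398, P(strain 2) ≈ 0.2514, P(strain 3) ≈ 0.3088

0.2514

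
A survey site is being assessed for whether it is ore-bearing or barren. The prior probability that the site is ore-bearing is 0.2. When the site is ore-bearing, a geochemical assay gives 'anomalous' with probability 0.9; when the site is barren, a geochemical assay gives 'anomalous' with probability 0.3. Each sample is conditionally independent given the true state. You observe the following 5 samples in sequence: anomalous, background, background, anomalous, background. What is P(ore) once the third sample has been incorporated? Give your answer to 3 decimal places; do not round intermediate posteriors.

After 'anomalous': P(ore) = 0.9·0.2000 / (0.9·0.2000 + 0.3·0.8000) ≈ 0.4286
After 'background': P(ore) = 0.1·0.4286 / (0.1·0.4286 + 0.7·0.5714) ≈ 0.0968
After 'background': P(ore) = 0.1·0.0968 / (0.1·0.0968 + 0.7·0.9032) ≈ 0.0151

0.015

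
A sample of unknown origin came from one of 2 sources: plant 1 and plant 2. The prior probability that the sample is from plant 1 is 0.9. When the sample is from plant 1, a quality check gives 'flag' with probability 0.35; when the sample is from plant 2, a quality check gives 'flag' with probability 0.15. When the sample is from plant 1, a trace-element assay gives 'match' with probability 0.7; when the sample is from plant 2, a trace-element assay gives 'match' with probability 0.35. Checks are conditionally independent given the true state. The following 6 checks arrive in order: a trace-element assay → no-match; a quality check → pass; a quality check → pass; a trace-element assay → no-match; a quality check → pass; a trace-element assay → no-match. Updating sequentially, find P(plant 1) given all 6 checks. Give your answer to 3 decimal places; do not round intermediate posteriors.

0.284

After a trace-element assay='no-match': P(plant 1) = 0.3·0.9000 / (0.3·0.9000 + 0.65·0.1000) ≈ 0.8060
After a quality check='pass': P(plant 1) = 0.65·0.8060 / (0.65·0.8060 + 0.85·0.1940) ≈ 0.7606
After a quality check='pass': P(plant 1) = 0.65·0.7606 / (0.65·0.7606 + 0.85·0.2394) ≈ 0.7084
After a trace-element assay='no-match': P(plant 1) = 0.3·0.7084 / (0.3·0.7084 + 0.65·0.2916) ≈ 0.5285
After a quality check='pass': P(plant 1) = 0.65·0.5285 / (0.65·0.5285 + 0.85·0.4715) ≈ 0.4616
After a trace-element assay='no-match': P(plant 1) = 0.3·0.4616 / (0.3·0.4616 + 0.65·0.5384) ≈ 0.2835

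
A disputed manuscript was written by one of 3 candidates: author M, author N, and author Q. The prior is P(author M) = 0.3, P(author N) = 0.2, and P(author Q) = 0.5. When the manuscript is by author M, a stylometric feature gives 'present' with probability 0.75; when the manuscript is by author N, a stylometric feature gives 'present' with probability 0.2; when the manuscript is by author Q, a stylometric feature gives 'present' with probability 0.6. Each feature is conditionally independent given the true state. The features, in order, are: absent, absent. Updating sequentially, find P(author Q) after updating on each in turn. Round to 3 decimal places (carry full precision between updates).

0.353

After 'absent': normaliser = 0.25·0.3000 + 0.8·0.2000 + 0.4·0.5000; P(author M) ≈ 0.1724, P(author N) ≈ 0.3678, P(author Q) ≈ 0.4598
After 'absent': normaliser = 0.25·0.1724 + 0.8·0.3678 + 0.4·0.4598; P(author M) ≈ 0.0827, P(author N) ≈ 0.5645, P(author Q) ≈ 0.3528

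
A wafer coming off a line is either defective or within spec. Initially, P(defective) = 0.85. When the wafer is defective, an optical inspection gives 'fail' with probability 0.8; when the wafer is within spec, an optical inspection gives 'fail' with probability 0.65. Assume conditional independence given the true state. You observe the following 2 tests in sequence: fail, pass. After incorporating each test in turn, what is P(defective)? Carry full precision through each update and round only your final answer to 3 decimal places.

After 'fail': P(defective) = 0.8·0.8500 / (0.8·0.8500 + 0.65·0.1500) ≈ 0.8746
After 'pass': P(defective) = 0.2·0.8746 / (0.2·0.8746 + 0.35·0.1254) ≈ 0.7994

0.799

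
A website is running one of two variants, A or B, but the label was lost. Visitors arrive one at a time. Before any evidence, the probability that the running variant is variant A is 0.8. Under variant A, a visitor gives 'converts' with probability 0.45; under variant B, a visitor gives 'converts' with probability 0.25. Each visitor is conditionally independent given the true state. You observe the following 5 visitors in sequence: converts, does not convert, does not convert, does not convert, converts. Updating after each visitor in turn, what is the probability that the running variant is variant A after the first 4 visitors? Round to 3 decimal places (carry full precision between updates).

0.740

After 'converts': P(A) = 0.45·0.8000 / (0.45·0.8000 + 0.25·0.2000) ≈ 0.8780
After 'does not convert': P(A) = 0.55·0.8780 / (0.55·0.8780 + 0.75·0.1220) ≈ 0.8408
After 'does not convert': P(A) = 0.55·0.8408 / (0.55·0.8408 + 0.75·0.1592) ≈ 0.7947
After 'does not convert': P(A) = 0.55·0.7947 / (0.55·0.7947 + 0.75·0.2053) ≈ 0.7395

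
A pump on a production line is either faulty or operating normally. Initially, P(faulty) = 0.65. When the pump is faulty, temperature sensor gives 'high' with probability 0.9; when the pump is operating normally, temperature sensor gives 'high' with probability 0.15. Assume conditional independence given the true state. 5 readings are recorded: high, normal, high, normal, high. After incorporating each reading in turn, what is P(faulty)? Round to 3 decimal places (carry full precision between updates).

After 'high': P(faulty) = 0.9·0.6500 / (0.9·0.6500 + 0.15·0.3500) ≈ 0.9176
After 'normal': P(faulty) = 0.1·0.9176 / (0.1·0.9176 + 0.85·0.0824) ≈ 0.5673
After 'high': P(faulty) = 0.9·0.5673 / (0.9·0.5673 + 0.15·0.4327) ≈ 0.8872
After 'normal': P(faulty) = 0.1·0.8872 / (0.1·0.8872 + 0.85·0.1128) ≈ 0.4806
After 'high': P(faulty) = 0.9·0.4806 / (0.9·0.4806 + 0.15·0.5194) ≈ 0.8474

0.847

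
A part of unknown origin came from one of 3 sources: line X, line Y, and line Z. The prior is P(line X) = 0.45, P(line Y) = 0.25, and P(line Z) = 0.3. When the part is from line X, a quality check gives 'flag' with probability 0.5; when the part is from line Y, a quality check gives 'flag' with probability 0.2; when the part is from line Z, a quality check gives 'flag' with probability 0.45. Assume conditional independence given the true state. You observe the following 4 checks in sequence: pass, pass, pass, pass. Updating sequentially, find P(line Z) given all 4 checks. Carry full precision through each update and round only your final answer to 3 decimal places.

Each posterior becomes the prior for the next update.
After 'pass': normaliser = 0.5·0.4500 + 0.8·0.2500 + 0.55·0.3000; P(line X) ≈ 0.3814, P(line Y) ≈ 0.3390, P(line Z) ≈ 0.2797
After 'pass': normaliser = 0.5·0.3814 + 0.8·0.3390 + 0.55·0.2797; P(line X) ≈ 0.3097, P(line Y) ≈ 0.4405, P(line Z) ≈ 0.2498
After 'pass': normaliser = 0.5·0.3097 + 0.8·0.4405 + 0.55·0.2498; P(line X) ≈ 0.2402, P(line Y) ≈ 0.5466, P(line Z) ≈ 0.2132
After 'pass': normaliser = 0.5·0.2402 + 0.8·0.5466 + 0.55·0.2132; P(line X) ≈ 0.1780, P(line Y) ≈ 0.6482, P(line Z) ≈ 0.1738

0.174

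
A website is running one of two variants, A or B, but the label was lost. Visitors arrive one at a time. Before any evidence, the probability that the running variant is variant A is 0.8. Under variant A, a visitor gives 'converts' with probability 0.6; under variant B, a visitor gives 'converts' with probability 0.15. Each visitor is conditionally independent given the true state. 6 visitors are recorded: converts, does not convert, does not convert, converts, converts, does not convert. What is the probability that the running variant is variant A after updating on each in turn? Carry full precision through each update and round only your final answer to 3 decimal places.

Apply Bayes' rule sequentially, carrying P(A) forward.
After 'converts': P(A) = 0.6·0.8000 / (0.6·0.8000 + 0.15·0.2000) ≈ 0.9412
After 'does not convert': P(A) = 0.4·0.9412 / (0.4·0.9412 + 0.85·0.0588) ≈ 0.8828
After 'does not convert': P(A) = 0.4·0.8828 / (0.4·0.8828 + 0.85·0.1172) ≈ 0.7799
After 'converts': P(A) = 0.6·0.7799 / (0.6·0.7799 + 0.15·0.2201) ≈ 0.9341
After 'converts': P(A) = 0.6·0.9341 / (0.6·0.9341 + 0.15·0.0659) ≈ 0.9827
After 'does not convert': P(A) = 0.4·0.9827 / (0.4·0.9827 + 0.85·0.0173) ≈ 0.9639

0.964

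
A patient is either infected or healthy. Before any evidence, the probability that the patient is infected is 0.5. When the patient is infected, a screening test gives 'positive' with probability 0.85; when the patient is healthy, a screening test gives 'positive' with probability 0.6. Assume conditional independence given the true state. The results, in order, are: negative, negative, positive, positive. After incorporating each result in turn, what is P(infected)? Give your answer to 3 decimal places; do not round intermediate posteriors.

0.220

After 'negative': P(infected) = 0.15·0.5000 / (0.15·0.5000 + 0.4·0.5000) ≈ 0.2727
After 'negative': P(infected) = 0.15·0.2727 / (0.15·0.2727 + 0.4·0.7273) ≈ 0.1233
After 'positive': P(infected) = 0.85·0.1233 / (0.85·0.1233 + 0.6·0.8767) ≈ 0.1661
After 'positive': P(infected) = 0.85·0.1661 / (0.85·0.1661 + 0.6·0.8339) ≈ 0.2201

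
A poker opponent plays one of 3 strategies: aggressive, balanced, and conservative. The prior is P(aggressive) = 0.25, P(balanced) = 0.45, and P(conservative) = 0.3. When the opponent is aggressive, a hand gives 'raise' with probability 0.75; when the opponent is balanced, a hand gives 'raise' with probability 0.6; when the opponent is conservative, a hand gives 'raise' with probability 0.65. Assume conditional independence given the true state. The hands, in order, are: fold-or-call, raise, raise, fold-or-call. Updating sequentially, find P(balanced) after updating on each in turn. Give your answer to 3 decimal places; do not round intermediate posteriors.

Apply Bayes' rule sequentially, carrying P(balanced) forward.
After 'fold-or-call': normaliser = 0.25·0.2500 + 0.4·0.4500 + 0.35·0.3000; P(aggressive) ≈ 0.1799, P(balanced) ≈ 0.5180, P(conservative) ≈ 0.3022
After 'raise': normaliser = 0.75·0.1799 + 0.6·0.5180 + 0.65·0.3022; P(aggressive) ≈ 0.2101, P(balanced) ≈ 0.4840, P(conservative) ≈ 0.3059
After 'raise': normaliser = 0.75·0.2101 + 0.6·0.4840 + 0.65·0.3059; P(aggressive) ≈ 0.2436, P(balanced) ≈ 0.4490, P(conservative) ≈ 0.3074
After 'fold-or-call': normaliser = 0.25·0.2436 + 0.4·0.4490 + 0.35·0.3074; P(aggressive) ≈ 0.1750, P(balanced) ≈ 0.5160, P(conservative) ≈ 0.3091

0.516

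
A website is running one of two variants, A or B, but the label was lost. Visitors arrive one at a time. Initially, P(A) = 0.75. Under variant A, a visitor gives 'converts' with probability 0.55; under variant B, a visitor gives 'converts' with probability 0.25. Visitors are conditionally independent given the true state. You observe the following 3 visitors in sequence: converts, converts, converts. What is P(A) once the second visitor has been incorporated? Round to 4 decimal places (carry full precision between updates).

After 'converts': P(A) = 0.55·0.7500 / (0.55·0.7500 + 0.25·0.2500) ≈ 0.8684
After 'converts': P(A) = 0.55·0.8684 / (0.55·0.8684 + 0.25·0.1316) ≈ 0.9356

0.9356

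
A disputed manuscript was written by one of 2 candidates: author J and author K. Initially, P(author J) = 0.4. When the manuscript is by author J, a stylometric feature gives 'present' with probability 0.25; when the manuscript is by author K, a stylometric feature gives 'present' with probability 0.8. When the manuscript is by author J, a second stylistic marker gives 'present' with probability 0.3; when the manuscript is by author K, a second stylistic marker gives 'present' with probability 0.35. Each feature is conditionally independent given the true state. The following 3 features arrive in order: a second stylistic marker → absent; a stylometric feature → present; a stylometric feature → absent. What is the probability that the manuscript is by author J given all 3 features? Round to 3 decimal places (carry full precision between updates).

After a second stylistic marker='absent': P(author J) = 0.7·0.4000 / (0.7·0.4000 + 0.65·0.6000) ≈ 0.4179
After a stylometric feature='present': P(author J) = 0.25·0.4179 / (0.25·0.4179 + 0.8·0.5821) ≈ 0.1832
After a stylometric feature='absent': P(author J) = 0.75·0.1832 / (0.75·0.1832 + 0.2·0.8168) ≈ 0.4569

0.457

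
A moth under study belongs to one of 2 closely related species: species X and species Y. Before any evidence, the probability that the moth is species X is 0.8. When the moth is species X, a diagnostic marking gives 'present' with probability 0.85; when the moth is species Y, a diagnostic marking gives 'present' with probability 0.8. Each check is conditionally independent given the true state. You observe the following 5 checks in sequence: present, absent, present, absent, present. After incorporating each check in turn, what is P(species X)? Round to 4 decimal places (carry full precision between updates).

After 'present': P(species X) = 0.85·0.8000 / (0.85·0.8000 + 0.8·0.2000) ≈ 0.8095
After 'absent': P(species X) = 0.15·0.8095 / (0.15·0.8095 + 0.2·0.1905) ≈ 0.7612
After 'present': P(species X) = 0.85·0.7612 / (0.85·0.7612 + 0.8·0.2388) ≈ 0.7720
After 'absent': P(species X) = 0.15·0.7720 / (0.15·0.7720 + 0.2·0.2280) ≈ 0.7175
After 'present': P(species X) = 0.85·0.7175 / (0.85·0.7175 + 0.8·0.2825) ≈ 0.7296

0.7296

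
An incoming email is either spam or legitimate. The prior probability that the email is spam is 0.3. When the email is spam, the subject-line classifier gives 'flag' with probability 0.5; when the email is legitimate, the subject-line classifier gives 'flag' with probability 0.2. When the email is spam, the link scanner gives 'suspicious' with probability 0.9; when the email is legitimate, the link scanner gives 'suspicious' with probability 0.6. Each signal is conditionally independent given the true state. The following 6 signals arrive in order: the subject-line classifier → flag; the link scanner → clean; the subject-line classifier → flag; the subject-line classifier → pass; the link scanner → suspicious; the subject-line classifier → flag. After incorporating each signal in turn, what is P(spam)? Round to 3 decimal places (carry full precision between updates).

0.611

Apply Bayes' rule sequentially, carrying P(spam) forward.
After the subject-line classifier='flag': P(spam) = 0.5·0.3000 / (0.5·0.3000 + 0.2·0.7000) ≈ 0.5172
After the link scanner='clean': P(spam) = 0.1·0.5172 / (0.1·0.5172 + 0.4·0.4828) ≈ 0.2113
After the subject-line classifier='flag': P(spam) = 0.5·0.2113 / (0.5·0.2113 + 0.2·0.7887) ≈ 0.4011
After the subject-line classifier='pass': P(spam) = 0.5·0.4011 / (0.5·0.4011 + 0.8·0.5989) ≈ 0.2950
After the link scanner='suspicious': P(spam) = 0.9·0.2950 / (0.9·0.2950 + 0.6·0.7050) ≈ 0.3857
After the subject-line classifier='flag': P(spam) = 0.5·0.3857 / (0.5·0.3857 + 0.2·0.6143) ≈ 0.6108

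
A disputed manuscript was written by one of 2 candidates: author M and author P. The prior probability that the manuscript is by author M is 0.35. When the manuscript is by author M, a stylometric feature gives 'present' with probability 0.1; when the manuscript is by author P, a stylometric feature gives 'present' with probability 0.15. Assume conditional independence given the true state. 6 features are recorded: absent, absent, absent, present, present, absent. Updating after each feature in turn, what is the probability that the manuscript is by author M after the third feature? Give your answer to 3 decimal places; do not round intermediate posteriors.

After 'absent': P(author M) = 0.9·0.3500 / (0.9·0.3500 + 0.85·0.6500) ≈ 0.3631
After 'absent': P(author M) = 0.9·0.3631 / (0.9·0.3631 + 0.85·0.6369) ≈ 0.3764
After 'absent': P(author M) = 0.9·0.3764 / (0.9·0.3764 + 0.85·0.6236) ≈ 0.3899

0.390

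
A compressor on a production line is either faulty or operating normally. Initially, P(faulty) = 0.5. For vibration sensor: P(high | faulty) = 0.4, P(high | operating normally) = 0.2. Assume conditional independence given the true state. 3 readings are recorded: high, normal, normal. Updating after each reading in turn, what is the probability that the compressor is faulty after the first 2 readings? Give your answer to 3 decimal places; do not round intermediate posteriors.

After 'high': P(faulty) = 0.4·0.5000 / (0.4·0.5000 + 0.2·0.5000) ≈ 0.6667
After 'normal': P(faulty) = 0.6·0.6667 / (0.6·0.6667 + 0.8·0.3333) ≈ 0.6000

0.600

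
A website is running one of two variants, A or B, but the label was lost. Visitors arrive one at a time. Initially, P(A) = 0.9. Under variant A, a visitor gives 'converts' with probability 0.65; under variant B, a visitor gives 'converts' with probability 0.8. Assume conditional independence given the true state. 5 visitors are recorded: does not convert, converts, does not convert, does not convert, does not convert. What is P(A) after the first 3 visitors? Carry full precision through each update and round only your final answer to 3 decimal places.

0.957

After 'does not convert': P(A) = 0.35·0.9000 / (0.35·0.9000 + 0.2·0.1000) ≈ 0.9403
After 'converts': P(A) = 0.65·0.9403 / (0.65·0.9403 + 0.8·0.0597) ≈ 0.9275
After 'does not convert': P(A) = 0.35·0.9275 / (0.35·0.9275 + 0.2·0.0725) ≈ 0.9573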